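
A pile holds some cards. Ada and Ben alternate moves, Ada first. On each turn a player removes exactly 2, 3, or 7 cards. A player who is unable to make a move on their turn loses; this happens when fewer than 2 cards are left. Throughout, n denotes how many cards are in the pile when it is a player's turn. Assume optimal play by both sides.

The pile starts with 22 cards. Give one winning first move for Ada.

Build the W/L table. Terminal = L. A non-terminal position is W if it has a move to some L; otherwise it is L.
n=0: no move → L
n=1: no move → L
n=2: W (go to 0, an L position)
n=3: W (go to 1, an L position)
n=4: W (go to 1, an L position)
n=5: L (options 3(W), 2(W) are all W)
n=6: L (options 4(W), 3(W) are all W)
n=7: W (go to 5, an L position)
n=8: W (go to 6, an L position)
n=9: W (go to 6, an L position)
n=10: L (options 8(W), 7(W), 3(W) are all W)
n=11: L (options 9(W), 8(W), 4(W) are all W)
n=12: W (go to 10, an L position)
n=13: W (go to 11, an L position)
n=14: W (go to 11, an L position)
n=15: L (options 13(W), 12(W), 8(W) are all W)
n=16: L (options 14(W), 13(W), 9(W) are all W)
n=17: W (go to 15, an L position)
n=18: W (go to 16, an L position)
n=19: W (go to 16, an L position)
n=20: L (options 18(W), 17(W), 13(W) are all W)
n=21: L (options 19(W), 18(W), 14(W) are all W)
n=22: W (go to 20, an L position)
From 22, the L positions reachable in one move are: 20, 15. Any move reaching one of these is winning.

Remove 2, leaving 20.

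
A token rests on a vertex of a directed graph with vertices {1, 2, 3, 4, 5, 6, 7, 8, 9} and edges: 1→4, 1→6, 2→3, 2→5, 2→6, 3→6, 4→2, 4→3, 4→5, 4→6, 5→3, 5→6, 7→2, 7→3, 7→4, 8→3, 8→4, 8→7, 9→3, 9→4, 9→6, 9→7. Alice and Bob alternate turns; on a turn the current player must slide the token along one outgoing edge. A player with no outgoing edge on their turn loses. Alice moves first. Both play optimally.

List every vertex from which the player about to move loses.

6, 7

Compute win/loss labels from the base case upward. A position with no move is L. Any other position is W if it can reach an L in one move, else L.
Every edge goes from a vertex to one that appears earlier in the order 6, 3, 5, 2, 4, 7, 8, 9, 1, so processing vertices in that order labels each vertex after all of its successors.
6: no outgoing edge → L
3: can move to 6, which is L ⇒ W
5: can move to 6, which is L ⇒ W
2: can move to 6, which is L ⇒ W
4: can move to 6, which is L ⇒ W
7: moves to 4(W), 2(W), 3(W); every one is W ⇒ L
8: can move to 7, which is L ⇒ W
9: can move to 7, which is L ⇒ W
1: can move to 6, which is L ⇒ W
The losing starting vertices are exactly the entries labelled L in this table (2 of them).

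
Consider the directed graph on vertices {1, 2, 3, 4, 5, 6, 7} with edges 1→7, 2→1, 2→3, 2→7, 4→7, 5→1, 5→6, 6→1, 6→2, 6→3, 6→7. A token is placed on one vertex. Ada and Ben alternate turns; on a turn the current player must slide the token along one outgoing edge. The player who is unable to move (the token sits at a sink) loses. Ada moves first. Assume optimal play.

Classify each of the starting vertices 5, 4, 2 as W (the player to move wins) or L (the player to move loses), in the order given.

Label each position W (a win for the player to move) or L (a loss). A position with no legal move is L; any other position is W exactly when some move reaches an L, and L when every move reaches a W.
Every edge goes from a vertex to one that appears earlier in the order 3, 7, 1, 2, 6, 4, 5, so processing vertices in that order labels each vertex after all of its successors.
3: no outgoing edge → L
7: no outgoing edge → L
1: reaches L-position 7 → W
2: reaches L-position 7 → W
6: reaches L-position 7 → W
4: reaches L-position 7 → W
5: only reaches 6(W), 1(W), all W → L

5: L, 4: W, 2: W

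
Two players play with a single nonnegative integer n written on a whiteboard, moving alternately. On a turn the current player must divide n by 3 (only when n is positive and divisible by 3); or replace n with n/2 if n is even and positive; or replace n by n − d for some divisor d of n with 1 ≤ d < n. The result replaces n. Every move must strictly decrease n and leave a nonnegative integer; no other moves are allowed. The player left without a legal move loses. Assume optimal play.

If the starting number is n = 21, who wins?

The first player wins.

Use the standard recursion: the mover loses at a terminal position; elsewhere, the mover wins exactly when some move hands the opponent an L position.
n=0: no move → L
n=1: no move → L
n=2: →1(L), so W
n=3: →1(L), so W
n=4: →2(W), 3(W) — all W, so L
n=5: →4(L), so W
n=6: →4(L), so W
n=7: →6(W) only, which is W, so L
n=8: →4(L), so W
n=9: →3(W), 6(W), 8(W) — all W, so L
n=10: →9(L), so W
n=11: →10(W) only, which is W, so L
n=12: →4(L), so W
n=13: →12(W) only, which is W, so L
n=14: →7(L), so W
n=15: →5(W), 10(W), 12(W), 14(W) — all W, so L
n=16: →15(L), so W
n=17: →16(W) only, which is W, so L
n=18: →9(L), so W
n=19: →18(W) only, which is W, so L
n=20: →15(L), so W
n=21: →7(L), so W
The starting position 21 is W: the player to move should move to 7, handing over an L position.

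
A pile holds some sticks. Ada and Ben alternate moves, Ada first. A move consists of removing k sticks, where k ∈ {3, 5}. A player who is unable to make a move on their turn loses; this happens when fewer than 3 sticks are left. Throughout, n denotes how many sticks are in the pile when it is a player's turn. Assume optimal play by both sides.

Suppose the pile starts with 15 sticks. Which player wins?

Use the standard recursion: the mover loses at a terminal position; elsewhere, the mover wins exactly when some move hands the opponent an L position.
n=0: no move → L
n=1: no move → L
n=2: no move → L
n=3: can move to 0, which is L ⇒ W
n=4: can move to 1, which is L ⇒ W
n=5: can move to 2, which is L ⇒ W
n=6: can move to 1, which is L ⇒ W
n=7: can move to 2, which is L ⇒ W
n=8: moves to 5(W), 3(W); every one is W ⇒ L
n=9: moves to 6(W), 4(W); every one is W ⇒ L
n=10: moves to 7(W), 5(W); every one is W ⇒ L
n=11: can move to 8, which is L ⇒ W
n=12: can move to 9, which is L ⇒ W
n=13: can move to 10, which is L ⇒ W
n=14: can move to 9, which is L ⇒ W
n=15: can move to 10, which is L ⇒ W
From 15 Ada can remove 5, leaving 10, reaching an L position.

Ada wins.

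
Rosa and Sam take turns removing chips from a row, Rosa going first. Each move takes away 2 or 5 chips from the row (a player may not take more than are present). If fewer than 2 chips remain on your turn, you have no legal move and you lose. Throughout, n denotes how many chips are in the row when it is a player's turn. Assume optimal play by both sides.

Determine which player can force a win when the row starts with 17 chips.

Use the standard recursion: the mover loses at a terminal position; elsewhere, the mover wins exactly when some move hands the opponent an L position.
n=0: no move → L
n=1: no move → L
n=2: reaches L-position 0 → W
n=3: reaches L-position 1 → W
n=4: only reaches 2(W), which is W → L
n=5: reaches L-position 0 → W
n=6: reaches L-position 4 → W
n=7: only reaches 5(W), 2(W), all W → L
n=8: only reaches 6(W), 3(W), all W → L
n=9: reaches L-position 7 → W
n=10: reaches L-position 8 → W
n=11: only reaches 9(W), 6(W), all W → L
n=12: reaches L-position 7 → W
n=13: reaches L-position 11 → W
n=14: only reaches 12(W), 9(W), all W → L
n=15: only reaches 13(W), 10(W), all W → L
n=16: reaches L-position 14 → W
n=17: reaches L-position 15 → W
From 17 Rosa can remove 2, leaving 15, reaching an L position.

Rosa wins.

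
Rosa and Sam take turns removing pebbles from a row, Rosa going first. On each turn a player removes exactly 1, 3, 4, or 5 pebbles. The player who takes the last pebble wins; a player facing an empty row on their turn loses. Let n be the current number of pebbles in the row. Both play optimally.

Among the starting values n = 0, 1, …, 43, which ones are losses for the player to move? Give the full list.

Compute win/loss labels from the base case upward. A position with no move is L. Any other position is W if it can reach an L in one move, else L.
n=0: no move → L
n=1: can move to 0, which is L ⇒ W
n=2: the only move is to 1(W), a W ⇒ L
n=3: can move to 2, which is L ⇒ W
n=4: can move to 0, which is L ⇒ W
n=5: can move to 2, which is L ⇒ W
n=6: can move to 2, which is L ⇒ W
n=7: can move to 2, which is L ⇒ W
n=8: moves to 7(W), 5(W), 4(W), 3(W); every one is W ⇒ L
n=9: can move to 8, which is L ⇒ W
n=10: moves to 9(W), 7(W), 6(W), 5(W); every one is W ⇒ L
n=11: can move to 10, which is L ⇒ W
n=12: can move to 8, which is L ⇒ W
n=13: can move to 10, which is L ⇒ W
n=14: can move to 10, which is L ⇒ W
n=15: can move to 10, which is L ⇒ W
n=16: moves to 15(W), 13(W), 12(W), 11(W); every one is W ⇒ L
n=17: can move to 16, which is L ⇒ W
n=18: moves to 17(W), 15(W), 14(W), 13(W); every one is W ⇒ L
n=19: can move to 18, which is L ⇒ W
n=20: can move to 16, which is L ⇒ W
n=21: can move to 18, which is L ⇒ W
n=22: can move to 18, which is L ⇒ W
n=23: can move to 18, which is L ⇒ W
n=24: moves to 23(W), 21(W), 20(W), 19(W); every one is W ⇒ L
n=25: can move to 24, which is L ⇒ W
n=26: moves to 25(W), 23(W), 22(W), 21(W); every one is W ⇒ L
n=27: can move to 26, which is L ⇒ W
n=28: can move to 24, which is L ⇒ W
n=29: can move to 26, which is L ⇒ W
n=30: can move to 26, which is L ⇒ W
n=31: can move to 26, which is L ⇒ W
n=32: moves to 31(W), 29(W), 28(W), 27(W); every one is W ⇒ L
n=33: can move to 32, which is L ⇒ W
n=34: moves to 33(W), 31(W), 30(W), 29(W); every one is W ⇒ L
n=35: can move to 34, which is L ⇒ W
n=36: can move to 32, which is L ⇒ W
n=37: can move to 34, which is L ⇒ W
n=38: can move to 34, which is L ⇒ W
n=39: can move to 34, which is L ⇒ W
n=40: moves to 39(W), 37(W), 36(W), 35(W); every one is W ⇒ L
n=41: can move to 40, which is L ⇒ W
n=42: moves to 41(W), 39(W), 38(W), 37(W); every one is W ⇒ L
n=43: can move to 42, which is L ⇒ W
The losing starting values of n are exactly the entries labelled L in this table (12 of them).

0, 2, 8, 10, 16, 18, 24, 26, 32, 34, 40, 42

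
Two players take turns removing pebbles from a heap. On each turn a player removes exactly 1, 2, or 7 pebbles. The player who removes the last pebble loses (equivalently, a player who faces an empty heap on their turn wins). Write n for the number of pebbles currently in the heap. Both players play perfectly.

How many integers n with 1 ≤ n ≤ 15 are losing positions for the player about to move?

5

Compute win/loss labels from the base case upward. A position with no move is W. Any other position is W if it can reach an L in one move, else L.
n=0: no move; the opponent has just taken the last pebble and therefore loses → W
n=1: only reaches 0(W), which is W → L
n=2: reaches L-position 1 → W
n=3: reaches L-position 1 → W
n=4: only reaches 3(W), 2(W), all W → L
n=5: reaches L-position 4 → W
n=6: reaches L-position 4 → W
n=7: only reaches 6(W), 5(W), 0(W), all W → L
n=8: reaches L-position 7 → W
n=9: reaches L-position 7 → W
n=10: only reaches 9(W), 8(W), 3(W), all W → L
n=11: reaches L-position 10 → W
n=12: reaches L-position 10 → W
n=13: only reaches 12(W), 11(W), 6(W), all W → L
n=14: reaches L-position 13 → W
n=15: reaches L-position 13 → W
L entries with 1 ≤ n ≤ 15 (the range starts at n=1): n = 1, 4, 7, 10, 13; that makes 5.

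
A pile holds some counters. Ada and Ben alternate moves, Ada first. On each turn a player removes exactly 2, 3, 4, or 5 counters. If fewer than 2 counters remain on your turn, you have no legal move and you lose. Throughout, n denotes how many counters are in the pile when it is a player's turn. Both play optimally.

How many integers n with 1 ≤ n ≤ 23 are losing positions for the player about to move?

Positions with no move are L. A position that does have a move is losing for the player to move precisely when every available move leads to a winning position for the opponent. Fill in the labels:
n=0: no move → L
n=1: no move → L
n=2: reaches L-position 0 → W
n=3: reaches L-position 1 → W
n=4: reaches L-position 1 → W
n=5: reaches L-position 1 → W
n=6: reaches L-position 1 → W
n=7: only reaches 5(W), 4(W), 3(W), 2(W), all W → L
n=8: only reaches 6(W), 5(W), 4(W), 3(W), all W → L
n=9: reaches L-position 7 → W
n=10: reaches L-position 8 → W
n=11: reaches L-position 8 → W
n=12: reaches L-position 8 → W
n=13: reaches L-position 8 → W
n=14: only reaches 12(W), 11(W), 10(W), 9(W), all W → L
n=15: only reaches 13(W), 12(W), 11(W), 10(W), all W → L
n=16: reaches L-position 14 → W
n=17: reaches L-position 15 → W
n=18: reaches L-position 15 → W
n=19: reaches L-position 15 → W
n=20: reaches L-position 15 → W
n=21: only reaches 19(W), 18(W), 17(W), 16(W), all W → L
n=22: only reaches 20(W), 19(W), 18(W), 17(W), all W → L
n=23: reaches L-position 21 → W
L entries with 1 ≤ n ≤ 23 (n=0 is outside the asked range and is not counted): n = 1, 7, 8, 14, 15, 21, 22; that makes 7.

7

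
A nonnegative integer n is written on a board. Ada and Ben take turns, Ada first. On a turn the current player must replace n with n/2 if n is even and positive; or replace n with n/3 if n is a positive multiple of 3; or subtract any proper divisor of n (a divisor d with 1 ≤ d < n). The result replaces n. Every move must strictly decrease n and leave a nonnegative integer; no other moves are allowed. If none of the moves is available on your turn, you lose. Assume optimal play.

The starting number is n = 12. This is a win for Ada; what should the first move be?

Use the standard recursion: the mover loses at a terminal position; elsewhere, the mover wins exactly when some move hands the opponent an L position.
n=0: no move → L
n=1: no move → L
n=2: W (go to 1, an L position)
n=3: W (go to 1, an L position)
n=4: L (options 2(W), 3(W) are all W)
n=5: W (go to 4, an L position)
n=6: W (go to 4, an L position)
n=7: L (sole option 6(W) is W)
n=8: W (go to 4, an L position)
n=9: L (options 3(W), 6(W), 8(W) are all W)
n=10: W (go to 9, an L position)
n=11: L (sole option 10(W) is W)
n=12: W (go to 4, an L position)
From 12, the L positions reachable in one move are: 4, 9, 11. Any move reaching one of these is winning.

Move to 4.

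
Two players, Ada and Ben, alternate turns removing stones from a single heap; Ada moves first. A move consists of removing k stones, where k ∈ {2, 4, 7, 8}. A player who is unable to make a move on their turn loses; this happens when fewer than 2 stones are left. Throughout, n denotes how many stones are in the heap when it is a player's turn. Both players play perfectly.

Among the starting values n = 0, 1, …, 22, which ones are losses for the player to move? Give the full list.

Compute win/loss labels from the base case upward. A position with no move is L. Any other position is W if it can reach an L in one move, else L.
n=0: no move → L
n=1: no move → L
n=2: →0(L), so W
n=3: →1(L), so W
n=4: →0(L), so W
n=5: →1(L), so W
n=6: →4(W), 2(W) — all W, so L
n=7: →0(L), so W
n=8: →6(L), so W
n=9: →1(L), so W
n=10: →6(L), so W
n=11: →9(W), 7(W), 4(W), 3(W) — all W, so L
n=12: →10(W), 8(W), 5(W), 4(W) — all W, so L
n=13: →11(L), so W
n=14: →12(L), so W
n=15: →11(L), so W
n=16: →12(L), so W
n=17: →15(W), 13(W), 10(W), 9(W) — all W, so L
n=18: →11(L), so W
n=19: →17(L), so W
n=20: →12(L), so W
n=21: →17(L), so W
n=22: →20(W), 18(W), 15(W), 14(W) — all W, so L
The losing starting values of n are exactly the entries labelled L in this table (7 of them).

0, 1, 6, 11, 12, 17, 22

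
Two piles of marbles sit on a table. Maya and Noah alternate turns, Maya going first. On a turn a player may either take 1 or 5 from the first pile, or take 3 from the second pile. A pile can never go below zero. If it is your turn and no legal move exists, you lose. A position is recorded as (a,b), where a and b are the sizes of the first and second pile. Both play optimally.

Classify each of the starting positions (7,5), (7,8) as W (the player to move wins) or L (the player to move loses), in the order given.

(7,5): L, (7,8): W

Work bottom-up. With no move the player to move loses. Otherwise the position is W if at least one move leads to an L position for the opponent, and L if every move leads to a W.
No move ever increases a pile, so every position that can arise here has a ≤ 7 and b ≤ 8; it is enough to label the cells with 0 ≤ a ≤ 7 and 0 ≤ b ≤ 8.
Every move lowers a or b (never raises either), so fill the grid row by row in increasing a, and left to right within a row: each cell's successors are then already labelled.
      b=0  b=1  b=2  b=3  b=4  b=5  b=6  b=7  b=8
a=0:    L    L    L    W    W    W    L    L    L
a=1:    W    W    W    L    L    L    W    W    W
a=2:    L    L    L    W    W    W    L    L    L
a=3:    W    W    W    L    L    L    W    W    W
a=4:    L    L    L    W    W    W    L    L    L
a=5:    W    W    W    L    L    L    W    W    W
a=6:    L    L    L    W    W    W    L    L    L
a=7:    W    W    W    L    L    L    W    W    W
Cells with no legal move (terminal, hence L): (0,0), (0,1), (0,2).
The remaining L cells, each justified by listing all of its moves:
(0,6): →(0,3)(W) only, which is W, so L
(0,7): →(0,4)(W) only, which is W, so L
(0,8): →(0,5)(W) only, which is W, so L
(1,3): →(0,3)(W), (1,0)(W) — all W, so L
(1,4): →(0,4)(W), (1,1)(W) — all W, so L
(1,5): →(0,5)(W), (1,2)(W) — all W, so L
(2,0): →(1,0)(W) only, which is W, so L
(2,1): →(1,1)(W) only, which is W, so L
(2,2): →(1,2)(W) only, which is W, so L
(2,6): →(1,6)(W), (2,3)(W) — all W, so L
(2,7): →(1,7)(W), (2,4)(W) — all W, so L
(2,8): →(1,8)(W), (2,5)(W) — all W, so L
(3,3): →(2,3)(W), (3,0)(W) — all W, so L
(3,4): →(2,4)(W), (3,1)(W) — all W, so L
(3,5): →(2,5)(W), (3,2)(W) — all W, so L
(4,0): →(3,0)(W) only, which is W, so L
(4,1): →(3,1)(W) only, which is W, so L
(4,2): →(3,2)(W) only, which is W, so L
(4,6): →(3,6)(W), (4,3)(W) — all W, so L
(4,7): →(3,7)(W), (4,4)(W) — all W, so L
(4,8): →(3,8)(W), (4,5)(W) — all W, so L
(5,3): →(4,3)(W), (0,3)(W), (5,0)(W) — all W, so L
(5,4): →(4,4)(W), (0,4)(W), (5,1)(W) — all W, so L
(5,5): →(4,5)(W), (0,5)(W), (5,2)(W) — all W, so L
(6,0): →(5,0)(W), (1,0)(W) — all W, so L
(6,1): →(5,1)(W), (1,1)(W) — all W, so L
(6,2): →(5,2)(W), (1,2)(W) — all W, so L
(6,6): →(5,6)(W), (1,6)(W), (6,3)(W) — all W, so L
(6,7): →(5,7)(W), (1,7)(W), (6,4)(W) — all W, so L
(6,8): →(5,8)(W), (1,8)(W), (6,5)(W) — all W, so L
(7,3): →(6,3)(W), (2,3)(W), (7,0)(W) — all W, so L
(7,4): →(6,4)(W), (2,4)(W), (7,1)(W) — all W, so L
(7,5): →(6,5)(W), (2,5)(W), (7,2)(W) — all W, so L
Every other cell has at least one move into one of the L cells above, so it is W.
(7,5): one of the L cells justified above, so L
(7,8): the move to (6,8) reaches an L cell, so W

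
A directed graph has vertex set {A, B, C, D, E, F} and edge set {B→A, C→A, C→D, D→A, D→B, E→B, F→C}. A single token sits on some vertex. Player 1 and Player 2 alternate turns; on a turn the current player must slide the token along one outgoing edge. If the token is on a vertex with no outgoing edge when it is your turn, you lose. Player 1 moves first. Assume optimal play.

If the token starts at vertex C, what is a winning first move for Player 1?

Move to A.

Positions with no move are L. A position that does have a move is losing for the player to move precisely when every available move leads to a winning position for the opponent. Fill in the labels:
Every edge goes from a vertex to one that appears earlier in the order A, B, D, C, F, E, so processing vertices in that order labels each vertex after all of its successors.
A: no outgoing edge → L
B: →A(L), so W
D: →A(L), so W
C: →A(L), so W
F: →C(W) only, which is W, so L
E: →B(W) only, which is W, so L
From C, the L positions reachable in one move are: A.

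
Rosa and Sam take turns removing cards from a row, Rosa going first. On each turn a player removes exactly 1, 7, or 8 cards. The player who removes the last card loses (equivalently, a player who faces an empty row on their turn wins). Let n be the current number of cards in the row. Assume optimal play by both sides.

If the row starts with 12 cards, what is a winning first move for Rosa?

Compute win/loss labels from the base case upward. A position with no move is W. Any other position is W if it can reach an L in one move, else L.
n=0: no move; the opponent has just taken the last card and therefore loses → W
n=1: the only move is to 0(W), a W ⇒ L
n=2: can move to 1, which is L ⇒ W
n=3: the only move is to 2(W), a W ⇒ L
n=4: can move to 3, which is L ⇒ W
n=5: the only move is to 4(W), a W ⇒ L
n=6: can move to 5, which is L ⇒ W
n=7: moves to 6(W), 0(W); every one is W ⇒ L
n=8: can move to 7, which is L ⇒ W
n=9: can move to 1, which is L ⇒ W
n=10: can move to 3, which is L ⇒ W
n=11: can move to 3, which is L ⇒ W
n=12: can move to 5, which is L ⇒ W
From 12, the L positions reachable in one move are: 5.

Remove 7, leaving 5.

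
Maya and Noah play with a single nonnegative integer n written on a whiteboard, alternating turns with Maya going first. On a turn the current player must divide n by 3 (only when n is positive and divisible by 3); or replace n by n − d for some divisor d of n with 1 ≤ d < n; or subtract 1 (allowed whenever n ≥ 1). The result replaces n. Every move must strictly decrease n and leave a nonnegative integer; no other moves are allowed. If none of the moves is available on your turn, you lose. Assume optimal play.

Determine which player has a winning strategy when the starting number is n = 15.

Build the W/L table. Terminal = L. A non-terminal position is W if it has a move to some L; otherwise it is L.
n=0: no move → L
n=1: reaches L-position 0 → W
n=2: only reaches 1(W), which is W → L
n=3: reaches L-position 2 → W
n=4: reaches L-position 2 → W
n=5: only reaches 4(W), which is W → L
n=6: reaches L-position 2 → W
n=7: only reaches 6(W), which is W → L
n=8: reaches L-position 7 → W
n=9: only reaches 3(W), 6(W), 8(W), all W → L
n=10: reaches L-position 5 → W
n=11: only reaches 10(W), which is W → L
n=12: reaches L-position 9 → W
n=13: only reaches 12(W), which is W → L
n=14: reaches L-position 7 → W
n=15: reaches L-position 5 → W
From 15 Maya can move to 5, reaching an L position.

Maya wins.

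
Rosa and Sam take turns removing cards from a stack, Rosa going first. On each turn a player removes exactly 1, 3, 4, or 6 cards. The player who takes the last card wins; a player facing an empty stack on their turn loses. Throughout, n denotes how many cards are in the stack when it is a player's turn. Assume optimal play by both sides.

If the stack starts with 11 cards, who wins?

Rosa wins.

Classify positions by backward induction: terminal positions (no move available) are L. From any other position, the mover wins iff some move reaches an L.
n=0: no move → L
n=1: →0(L), so W
n=2: →1(W) only, which is W, so L
n=3: →2(L), so W
n=4: →0(L), so W
n=5: →2(L), so W
n=6: →2(L), so W
n=7: →6(W), 4(W), 3(W), 1(W) — all W, so L
n=8: →7(L), so W
n=9: →8(W), 6(W), 5(W), 3(W) — all W, so L
n=10: →9(L), so W
n=11: →7(L), so W
The starting position 11 is W: Rosa should remove 4, leaving 7, handing over an L position.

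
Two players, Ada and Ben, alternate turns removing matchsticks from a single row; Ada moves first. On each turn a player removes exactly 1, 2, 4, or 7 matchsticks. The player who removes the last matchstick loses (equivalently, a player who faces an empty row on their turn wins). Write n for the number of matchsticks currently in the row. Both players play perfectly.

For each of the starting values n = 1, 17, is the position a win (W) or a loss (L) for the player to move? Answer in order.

Build the W/L table. Terminal = W. A non-terminal position is W if it has a move to some L; otherwise it is L.
n=0: no move; the opponent has just taken the last matchstick and therefore loses → W
n=1: L (sole option 0(W) is W)
n=2: W (go to 1, an L position)
n=3: W (go to 1, an L position)
n=4: L (options 3(W), 2(W), 0(W) are all W)
n=5: W (go to 4, an L position)
n=6: W (go to 4, an L position)
n=7: L (options 6(W), 5(W), 3(W), 0(W) are all W)
n=8: W (go to 7, an L position)
n=9: W (go to 7, an L position)
n=10: L (options 9(W), 8(W), 6(W), 3(W) are all W)
n=11: W (go to 10, an L position)
n=12: W (go to 10, an L position)
n=13: L (options 12(W), 11(W), 9(W), 6(W) are all W)
n=14: W (go to 13, an L position)
n=15: W (go to 13, an L position)
n=16: L (options 15(W), 14(W), 12(W), 9(W) are all W)
n=17: W (go to 16, an L position)

1: L, 17: W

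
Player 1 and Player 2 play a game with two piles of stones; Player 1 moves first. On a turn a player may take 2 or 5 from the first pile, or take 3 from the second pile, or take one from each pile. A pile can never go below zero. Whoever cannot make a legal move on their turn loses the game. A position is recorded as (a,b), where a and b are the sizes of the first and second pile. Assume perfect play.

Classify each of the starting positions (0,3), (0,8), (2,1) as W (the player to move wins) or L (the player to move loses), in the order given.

Work bottom-up. With no move the player to move loses. Otherwise the position is W if at least one move leads to an L position for the opponent, and L if every move leads to a W.
No move ever increases a pile, so every position that can arise here has a ≤ 2 and b ≤ 8; it is enough to label the cells with 0 ≤ a ≤ 2 and 0 ≤ b ≤ 8.
Every move lowers a or b (never raises either), so fill the grid row by row in increasing a, and left to right within a row: each cell's successors are then already labelled.
      b=0  b=1  b=2  b=3  b=4  b=5  b=6  b=7  b=8
a=0:    L    L    L    W    W    W    L    L    L
a=1:    L    W    W    W    L    L    L    W    W
a=2:    W    W    W    L    L    W    W    W    W
Cells with no legal move (terminal, hence L): (0,0), (0,1), (0,2), (1,0).
The remaining L cells, each justified by listing all of its moves:
(0,6): →(0,3)(W) only, which is W, so L
(0,7): →(0,4)(W) only, which is W, so L
(0,8): →(0,5)(W) only, which is W, so L
(1,4): →(1,1)(W), (0,3)(W) — all W, so L
(1,5): →(1,2)(W), (0,4)(W) — all W, so L
(1,6): →(1,3)(W), (0,5)(W) — all W, so L
(2,3): →(0,3)(W), (2,0)(W), (1,2)(W) — all W, so L
(2,4): →(0,4)(W), (2,1)(W), (1,3)(W) — all W, so L
Every other cell has at least one move into one of the L cells above, so it is W.
(0,3): the move to (0,0) reaches an L cell, so W
(0,8): one of the L cells justified above, so L
(2,1): the move to (0,1) reaches an L cell, so W

(0,3): W, (0,8): L, (2,1): W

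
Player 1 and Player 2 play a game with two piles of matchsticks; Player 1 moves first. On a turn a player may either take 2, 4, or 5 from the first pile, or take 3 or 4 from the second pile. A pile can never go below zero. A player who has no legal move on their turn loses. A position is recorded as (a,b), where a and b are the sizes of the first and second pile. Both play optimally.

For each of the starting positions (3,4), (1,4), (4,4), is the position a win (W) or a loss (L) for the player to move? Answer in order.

(3,4): L, (1,4): W, (4,4): W

Classify positions by backward induction: terminal positions (no move available) are L. From any other position, the mover wins iff some move reaches an L.
No move ever increases a pile, so every position that can arise here has a ≤ 4 and b ≤ 4; it is enough to label the cells with 0 ≤ a ≤ 4 and 0 ≤ b ≤ 4.
Every move lowers a or b (never raises either), so fill the grid row by row in increasing a, and left to right within a row: each cell's successors are then already labelled.
      b=0  b=1  b=2  b=3  b=4
a=0:    L    L    L    W    W
a=1:    L    L    L    W    W
a=2:    W    W    W    L    L
a=3:    W    W    W    L    L
a=4:    W    W    W    W    W
Cells with no legal move (terminal, hence L): (0,0), (0,1), (0,2), (1,0), (1,1), (1,2).
The remaining L cells, each justified by listing all of its moves:
(2,3): →(0,3)(W), (2,0)(W) — all W, so L
(2,4): →(0,4)(W), (2,1)(W), (2,0)(W) — all W, so L
(3,3): →(1,3)(W), (3,0)(W) — all W, so L
(3,4): →(1,4)(W), (3,1)(W), (3,0)(W) — all W, so L
Every other cell has at least one move into one of the L cells above, so it is W.
(3,4): one of the L cells justified above, so L
(1,4): the move to (1,1) reaches an L cell, so W
(4,4): the move to (2,4) reaches an L cell, so W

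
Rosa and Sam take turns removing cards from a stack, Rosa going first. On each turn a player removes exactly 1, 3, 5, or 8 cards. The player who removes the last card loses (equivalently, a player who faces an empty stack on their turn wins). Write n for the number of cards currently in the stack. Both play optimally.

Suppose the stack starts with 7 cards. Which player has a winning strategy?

Positions with no move are W. A position that does have a move is losing for the player to move precisely when every available move leads to a winning position for the opponent. Fill in the labels:
n=0: no move; the opponent has just taken the last card and therefore loses → W
n=1: L (sole option 0(W) is W)
n=2: W (go to 1, an L position)
n=3: L (options 2(W), 0(W) are all W)
n=4: W (go to 3, an L position)
n=5: L (options 4(W), 2(W), 0(W) are all W)
n=6: W (go to 5, an L position)
n=7: L (options 6(W), 4(W), 2(W) are all W)
Every move from 7 reaches a W position, so the mover loses.

Sam wins.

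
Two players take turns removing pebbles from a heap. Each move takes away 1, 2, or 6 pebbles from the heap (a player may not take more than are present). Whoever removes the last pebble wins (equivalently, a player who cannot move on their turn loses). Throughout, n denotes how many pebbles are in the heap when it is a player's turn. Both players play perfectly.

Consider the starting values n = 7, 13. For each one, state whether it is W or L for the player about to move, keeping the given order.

Label each position W (a win for the player to move) or L (a loss). A position with no legal move is L; any other position is W exactly when some move reaches an L, and L when every move reaches a W.
n=0: no move → L
n=1: can move to 0, which is L ⇒ W
n=2: can move to 0, which is L ⇒ W
n=3: moves to 2(W), 1(W); every one is W ⇒ L
n=4: can move to 3, which is L ⇒ W
n=5: can move to 3, which is L ⇒ W
n=6: can move to 0, which is L ⇒ W
n=7: moves to 6(W), 5(W), 1(W); every one is W ⇒ L
n=8: can move to 7, which is L ⇒ W
n=9: can move to 7, which is L ⇒ W
n=10: moves to 9(W), 8(W), 4(W); every one is W ⇒ L
n=11: can move to 10, which is L ⇒ W
n=12: can move to 10, which is L ⇒ W
n=13: can move to 7, which is L ⇒ W

7: L, 13: W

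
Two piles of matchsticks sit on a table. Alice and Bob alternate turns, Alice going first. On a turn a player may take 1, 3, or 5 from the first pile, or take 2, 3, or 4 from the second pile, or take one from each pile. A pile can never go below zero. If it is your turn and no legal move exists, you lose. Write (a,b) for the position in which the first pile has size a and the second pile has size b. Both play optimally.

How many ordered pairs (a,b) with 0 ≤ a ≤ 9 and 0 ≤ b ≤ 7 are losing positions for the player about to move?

Positions with no move are L. A position that does have a move is losing for the player to move precisely when every available move leads to a winning position for the opponent. Fill in the labels:
Every move lowers a or b (never raises either), so fill the grid row by row in increasing a, and left to right within a row: each cell's successors are then already labelled.
      b=0  b=1  b=2  b=3  b=4  b=5  b=6  b=7
a=0:    L    L    W    W    W    W    L    L
a=1:    W    W    W    L    L    W    W    W
a=2:    L    L    W    W    W    W    L    L
a=3:    W    W    W    L    L    W    W    W
a=4:    L    L    W    W    W    W    L    L
a=5:    W    W    W    L    L    W    W    W
a=6:    L    L    W    W    W    W    L    L
a=7:    W    W    W    L    L    W    W    W
a=8:    L    L    W    W    W    W    L    L
a=9:    W    W    W    L    L    W    W    W
Cells with no legal move (terminal, hence L): (0,0), (0,1).
The remaining L cells, each justified by listing all of its moves:
(0,6): L (options (0,4)(W), (0,3)(W), (0,2)(W) are all W)
(0,7): L (options (0,5)(W), (0,4)(W), (0,3)(W) are all W)
(1,3): L (options (0,3)(W), (1,1)(W), (1,0)(W), (0,2)(W) are all W)
(1,4): L (options (0,4)(W), (1,2)(W), (1,1)(W), (1,0)(W), (0,3)(W) are all W)
(2,0): L (sole option (1,0)(W) is W)
(2,1): L (options (1,1)(W), (1,0)(W) are all W)
(2,6): L (options (1,6)(W), (2,4)(W), (2,3)(W), (2,2)(W), (1,5)(W) are all W)
(2,7): L (options (1,7)(W), (2,5)(W), (2,4)(W), (2,3)(W), (1,6)(W) are all W)
(3,3): L (options (2,3)(W), (0,3)(W), (3,1)(W), (3,0)(W), (2,2)(W) are all W)
(3,4): L (options (2,4)(W), (0,4)(W), (3,2)(W), (3,1)(W), (3,0)(W), (2,3)(W) are all W)
(4,0): L (options (3,0)(W), (1,0)(W) are all W)
(4,1): L (options (3,1)(W), (1,1)(W), (3,0)(W) are all W)
(4,6): L (options (3,6)(W), (1,6)(W), (4,4)(W), (4,3)(W), (4,2)(W), (3,5)(W) are all W)
(4,7): L (options (3,7)(W), (1,7)(W), (4,5)(W), (4,4)(W), (4,3)(W), (3,6)(W) are all W)
(5,3): L (options (4,3)(W), (2,3)(W), (0,3)(W), (5,1)(W), (5,0)(W), (4,2)(W) are all W)
(5,4): L (options (4,4)(W), (2,4)(W), (0,4)(W), (5,2)(W), (5,1)(W), (5,0)(W), (4,3)(W) are all W)
(6,0): L (options (5,0)(W), (3,0)(W), (1,0)(W) are all W)
(6,1): L (options (5,1)(W), (3,1)(W), (1,1)(W), (5,0)(W) are all W)
(6,6): L (options (5,6)(W), (3,6)(W), (1,6)(W), (6,4)(W), (6,3)(W), (6,2)(W), (5,5)(W) are all W)
(6,7): L (options (5,7)(W), (3,7)(W), (1,7)(W), (6,5)(W), (6,4)(W), (6,3)(W), (5,6)(W) are all W)
(7,3): L (options (6,3)(W), (4,3)(W), (2,3)(W), (7,1)(W), (7,0)(W), (6,2)(W) are all W)
(7,4): L (options (6,4)(W), (4,4)(W), (2,4)(W), (7,2)(W), (7,1)(W), (7,0)(W), (6,3)(W) are all W)
(8,0): L (options (7,0)(W), (5,0)(W), (3,0)(W) are all W)
(8,1): L (options (7,1)(W), (5,1)(W), (3,1)(W), (7,0)(W) are all W)
(8,6): L (options (7,6)(W), (5,6)(W), (3,6)(W), (8,4)(W), (8,3)(W), (8,2)(W), (7,5)(W) are all W)
(8,7): L (options (7,7)(W), (5,7)(W), (3,7)(W), (8,5)(W), (8,4)(W), (8,3)(W), (7,6)(W) are all W)
(9,3): L (options (8,3)(W), (6,3)(W), (4,3)(W), (9,1)(W), (9,0)(W), (8,2)(W) are all W)
(9,4): L (options (8,4)(W), (6,4)(W), (4,4)(W), (9,2)(W), (9,1)(W), (9,0)(W), (8,3)(W) are all W)
Every other cell has at least one move into one of the L cells above, so it is W.
L cells per row: a=0: 4, a=1: 2, a=2: 4, a=3: 2, a=4: 4, a=5: 2, a=6: 4, a=7: 2, a=8: 4, a=9: 2; total 30.

30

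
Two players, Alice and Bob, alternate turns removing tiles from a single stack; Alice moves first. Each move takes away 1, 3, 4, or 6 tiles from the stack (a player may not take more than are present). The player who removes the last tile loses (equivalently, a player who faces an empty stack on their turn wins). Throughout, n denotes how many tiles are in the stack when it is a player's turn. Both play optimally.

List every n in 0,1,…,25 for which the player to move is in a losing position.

1, 3, 8, 10, 15, 17, 22, 24

Work bottom-up. With no move the player to move wins. Otherwise the position is W if at least one move leads to an L position for the opponent, and L if every move leads to a W.
n=0: no move; the opponent has just taken the last tile and therefore loses → W
n=1: the only move is to 0(W), a W ⇒ L
n=2: can move to 1, which is L ⇒ W
n=3: moves to 2(W), 0(W); every one is W ⇒ L
n=4: can move to 3, which is L ⇒ W
n=5: can move to 1, which is L ⇒ W
n=6: can move to 3, which is L ⇒ W
n=7: can move to 3, which is L ⇒ W
n=8: moves to 7(W), 5(W), 4(W), 2(W); every one is W ⇒ L
n=9: can move to 8, which is L ⇒ W
n=10: moves to 9(W), 7(W), 6(W), 4(W); every one is W ⇒ L
n=11: can move to 10, which is L ⇒ W
n=12: can move to 8, which is L ⇒ W
n=13: can move to 10, which is L ⇒ W
n=14: can move to 10, which is L ⇒ W
n=15: moves to 14(W), 12(W), 11(W), 9(W); every one is W ⇒ L
n=16: can move to 15, which is L ⇒ W
n=17: moves to 16(W), 14(W), 13(W), 11(W); every one is W ⇒ L
n=18: can move to 17, which is L ⇒ W
n=19: can move to 15, which is L ⇒ W
n=20: can move to 17, which is L ⇒ W
n=21: can move to 17, which is L ⇒ W
n=22: moves to 21(W), 19(W), 18(W), 16(W); every one is W ⇒ L
n=23: can move to 22, which is L ⇒ W
n=24: moves to 23(W), 21(W), 20(W), 18(W); every one is W ⇒ L
n=25: can move to 24, which is L ⇒ W
Reading off the rows marked L gives the requested list; there are 8 such values of n.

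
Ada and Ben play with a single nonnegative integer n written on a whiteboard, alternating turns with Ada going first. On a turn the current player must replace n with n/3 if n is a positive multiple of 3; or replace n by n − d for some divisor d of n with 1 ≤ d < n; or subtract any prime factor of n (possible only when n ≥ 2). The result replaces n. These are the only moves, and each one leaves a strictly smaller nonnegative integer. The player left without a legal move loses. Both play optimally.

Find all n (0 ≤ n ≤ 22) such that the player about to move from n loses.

0, 1, 4, 9, 14, 20

Use the standard recursion: the mover loses at a terminal position; elsewhere, the mover wins exactly when some move hands the opponent an L position.
n=0: no move → L
n=1: no move → L
n=2: reaches L-position 0 → W
n=3: reaches L-position 0 → W
n=4: only reaches 2(W), 3(W), all W → L
n=5: reaches L-position 0 → W
n=6: reaches L-position 4 → W
n=7: reaches L-position 0 → W
n=8: reaches L-position 4 → W
n=9: only reaches 3(W), 6(W), 8(W), all W → L
n=10: reaches L-position 9 → W
n=11: reaches L-position 0 → W
n=12: reaches L-position 4 → W
n=13: reaches L-position 0 → W
n=14: only reaches 7(W), 12(W), 13(W), all W → L
n=15: reaches L-position 14 → W
n=16: reaches L-position 14 → W
n=17: reaches L-position 0 → W
n=18: reaches L-position 9 → W
n=19: reaches L-position 0 → W
n=20: only reaches 10(W), 15(W), 16(W), 18(W), 19(W), all W → L
n=21: reaches L-position 14 → W
n=22: reaches L-position 20 → W
Reading off the rows marked L gives the requested list; there are 6 such values of n.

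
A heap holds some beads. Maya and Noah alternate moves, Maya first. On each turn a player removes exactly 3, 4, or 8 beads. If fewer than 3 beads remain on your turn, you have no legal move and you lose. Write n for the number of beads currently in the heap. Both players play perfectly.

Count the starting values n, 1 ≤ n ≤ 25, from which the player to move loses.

Build the W/L table. Terminal = L. A non-terminal position is W if it has a move to some L; otherwise it is L.
n=0: no move → L
n=1: no move → L
n=2: no move → L
n=3: reaches L-position 0 → W
n=4: reaches L-position 1 → W
n=5: reaches L-position 2 → W
n=6: reaches L-position 2 → W
n=7: only reaches 4(W), 3(W), all W → L
n=8: reaches L-position 0 → W
n=9: reaches L-position 1 → W
n=10: reaches L-position 7 → W
n=11: reaches L-position 7 → W
n=12: only reaches 9(W), 8(W), 4(W), all W → L
n=13: only reaches 10(W), 9(W), 5(W), all W → L
n=14: only reaches 11(W), 10(W), 6(W), all W → L
n=15: reaches L-position 12 → W
n=16: reaches L-position 13 → W
n=17: reaches L-position 14 → W
n=18: reaches L-position 14 → W
n=19: only reaches 16(W), 15(W), 11(W), all W → L
n=20: reaches L-position 12 → W
n=21: reaches L-position 13 → W
n=22: reaches L-position 19 → W
n=23: reaches L-position 19 → W
n=24: only reaches 21(W), 20(W), 16(W), all W → L
n=25: only reaches 22(W), 21(W), 17(W), all W → L
L entries with 1 ≤ n ≤ 25 (n=0 is outside the asked range and is not counted): n = 1, 2, 7, 12, 13, 14, 19, 24, 25; that makes 9.

9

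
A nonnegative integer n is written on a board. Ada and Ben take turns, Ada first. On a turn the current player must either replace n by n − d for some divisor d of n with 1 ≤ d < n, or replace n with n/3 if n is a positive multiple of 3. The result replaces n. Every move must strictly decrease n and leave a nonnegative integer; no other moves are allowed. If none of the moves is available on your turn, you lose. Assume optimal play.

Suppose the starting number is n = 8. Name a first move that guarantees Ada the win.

Move to 4.

Work bottom-up. With no move the player to move loses. Otherwise the position is W if at least one move leads to an L position for the opponent, and L if every move leads to a W.
n=0: no move → L
n=1: no move → L
n=2: →1(L), so W
n=3: →1(L), so W
n=4: →2(W), 3(W) — all W, so L
n=5: →4(L), so W
n=6: →4(L), so W
n=7: →6(W) only, which is W, so L
n=8: →4(L), so W
From 8, the L positions reachable in one move are: 4, 7. Any move reaching one of these is winning.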